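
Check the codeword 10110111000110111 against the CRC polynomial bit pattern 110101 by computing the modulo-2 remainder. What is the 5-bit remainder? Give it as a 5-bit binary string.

00111

Modulo-2 division of 10110111000110111 by 110101:
  pos 0: 101101 XOR 110101 = 011000
  pos 1: 110001 XOR 110101 = 000100
  pos 4: 100100 XOR 110101 = 010001
  pos 5: 100010 XOR 110101 = 010111
  pos 6: 101111 XOR 110101 = 011010
  pos 7: 110101 XOR 110101 = 000000
Remainder = 00111 (nonzero — an error is detected).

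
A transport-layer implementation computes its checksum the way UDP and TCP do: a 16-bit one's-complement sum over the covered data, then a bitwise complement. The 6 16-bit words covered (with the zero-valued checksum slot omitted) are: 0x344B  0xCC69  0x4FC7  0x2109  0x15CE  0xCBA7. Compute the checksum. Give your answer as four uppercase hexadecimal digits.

One's-complement addition (fold any carry out of bit 15 back into bit 0):
  0x344B + 0xCC69 = 0x100B4 → wrap carry → 0x00B5
  0x00B5 + 0x4FC7 = 0x0507C
  0x507C + 0x2109 = 0x07185
  0x7185 + 0x15CE = 0x08753
  0x8753 + 0xCBA7 = 0x152FA → wrap carry → 0x52FB
One's-complement sum = 0x52FB.
Checksum = ~0x52FB & 0xFFFF = 0xAD04.

AD04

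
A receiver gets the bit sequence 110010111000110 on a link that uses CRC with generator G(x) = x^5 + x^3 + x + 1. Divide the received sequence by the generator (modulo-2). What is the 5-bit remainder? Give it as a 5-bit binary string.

Modulo-2 division of 110010111000110 by 101011:
  pos 0: 110010 XOR 101011 = 011001
  pos 1: 110011 XOR 101011 = 011000
  pos 2: 110001 XOR 101011 = 011010
  pos 3: 110101 XOR 101011 = 011110
  pos 4: 111100 XOR 101011 = 010111
  pos 5: 101110 XOR 101011 = 000101
  pos 8: 101011 XOR 101011 = 000000
Remainder = 00000 (zero — the frame passes the CRC check).

00000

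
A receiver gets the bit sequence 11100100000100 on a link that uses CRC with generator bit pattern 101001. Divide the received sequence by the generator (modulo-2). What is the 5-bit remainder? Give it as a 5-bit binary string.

Modulo-2 division of 11100100000100 by 101001:
  pos 0: 111001 XOR 101001 = 010000
  pos 1: 100000 XOR 101001 = 001001
  pos 3: 100100 XOR 101001 = 001101
  pos 5: 110100 XOR 101001 = 011101
  pos 6: 111011 XOR 101001 = 010010
  pos 7: 100100 XOR 101001 = 001101
Remainder = 11010 (nonzero — an error is detected).

11010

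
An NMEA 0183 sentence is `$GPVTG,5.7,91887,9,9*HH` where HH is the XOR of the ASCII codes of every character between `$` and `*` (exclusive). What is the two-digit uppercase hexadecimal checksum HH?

41

XOR the ASCII codes of the payload characters:
  'G' = 0x47 → acc = 0x47
  'P' = 0x50 → acc = 0x17
  'V' = 0x56 → acc = 0x41
  'T' = 0x54 → acc = 0x15
  'G' = 0x47 → acc = 0x52
  ',' = 0x2C → acc = 0x7E
  '5' = 0x35 → acc = 0x4B
  '.' = 0x2E → acc = 0x65
  '7' = 0x37 → acc = 0x52
  ',' = 0x2C → acc = 0x7E
  '9' = 0x39 → acc = 0x47
  '1' = 0x31 → acc = 0x76
  '8' = 0x38 → acc = 0x4E
  '8' = 0x38 → acc = 0x76
  '7' = 0x37 → acc = 0x41
  ',' = 0x2C → acc = 0x6D
  '9' = 0x39 → acc = 0x54
  ',' = 0x2C → acc = 0x78
  '9' = 0x39 → acc = 0x41
Checksum = 0x41.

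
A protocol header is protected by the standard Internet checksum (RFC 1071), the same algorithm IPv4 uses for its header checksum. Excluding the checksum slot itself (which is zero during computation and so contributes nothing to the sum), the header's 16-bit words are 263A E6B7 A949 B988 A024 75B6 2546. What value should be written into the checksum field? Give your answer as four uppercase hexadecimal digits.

551A

One's-complement addition (fold any carry out of bit 15 back into bit 0):
  0x263A + 0xE6B7 = 0x10CF1 → wrap carry → 0x0CF2
  0x0CF2 + 0xA949 = 0x0B63B
  0xB63B + 0xB988 = 0x16FC3 → wrap carry → 0x6FC4
  0x6FC4 + 0xA024 = 0x10FE8 → wrap carry → 0x0FE9
  0x0FE9 + 0x75B6 = 0x0859F
  0x859F + 0x2546 = 0x0AAE5
One's-complement sum = 0xAAE5.
Checksum = ~0xAAE5 & 0xFFFF = 0x551A.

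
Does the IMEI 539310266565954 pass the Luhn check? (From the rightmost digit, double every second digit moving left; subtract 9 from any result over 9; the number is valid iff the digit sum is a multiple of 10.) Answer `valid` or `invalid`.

valid

From the right, keep odd positions and double even positions (subtract 9 from any doubled value over 9):
  doubled (positions 2,4,...): 1 1 1 3 0 6 6 → sum 18
  kept (positions 1,3,...): 4 9 6 6 2 1 9 5 → sum 42
Total = 60.
60 mod 10 = 0, so the number is valid.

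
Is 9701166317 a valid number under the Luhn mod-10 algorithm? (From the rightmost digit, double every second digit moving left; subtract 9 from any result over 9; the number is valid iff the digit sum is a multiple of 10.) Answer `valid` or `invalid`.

From the right, keep odd positions and double even positions (subtract 9 from any doubled value over 9):
  doubled (positions 2,4,...): 2 3 2 0 9 → sum 16
  kept (positions 1,3,...): 7 3 6 1 7 → sum 24
Total = 40.
40 mod 10 = 0, so the number is valid.

valid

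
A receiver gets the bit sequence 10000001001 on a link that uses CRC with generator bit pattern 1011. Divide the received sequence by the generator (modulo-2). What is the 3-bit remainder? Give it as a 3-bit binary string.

001

Modulo-2 division of 10000001001 by 1011:
  pos 0: 1000 XOR 1011 = 0011
  pos 2: 1100 XOR 1011 = 0111
  pos 3: 1110 XOR 1011 = 0101
  pos 4: 1011 XOR 1011 = 0000
Remainder = 001 (nonzero — an error is detected).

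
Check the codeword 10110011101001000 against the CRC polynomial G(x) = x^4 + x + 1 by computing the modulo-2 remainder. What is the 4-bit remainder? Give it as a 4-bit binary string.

1010

Modulo-2 division of 10110011101001000 by 10011:
  pos 0: 10110 XOR 10011 = 00101
  pos 2: 10101 XOR 10011 = 00110
  pos 4: 11011 XOR 10011 = 01000
  pos 5: 10000 XOR 10011 = 00011
  pos 8: 11100 XOR 10011 = 01111
  pos 9: 11111 XOR 10011 = 01100
  pos 10: 11000 XOR 10011 = 01011
  pos 11: 10110 XOR 10011 = 00101
Remainder = 1010 (nonzero — an error is detected).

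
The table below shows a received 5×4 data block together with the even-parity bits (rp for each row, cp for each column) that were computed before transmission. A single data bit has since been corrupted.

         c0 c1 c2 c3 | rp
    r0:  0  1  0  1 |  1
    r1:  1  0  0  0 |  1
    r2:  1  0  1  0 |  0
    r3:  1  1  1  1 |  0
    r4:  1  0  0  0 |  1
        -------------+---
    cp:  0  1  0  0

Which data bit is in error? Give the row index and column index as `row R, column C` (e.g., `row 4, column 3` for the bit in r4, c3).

Recompute each row's even parity and compare to rp:
  r0: data parity 0, sent rp 1 → mismatch
  r1: data parity 1, sent rp 1 → ok
  r2: data parity 0, sent rp 0 → ok
  r3: data parity 0, sent rp 0 → ok
  r4: data parity 1, sent rp 1 → ok
Recompute each column's even parity and compare to cp:
  c0: data parity 0, sent cp 0 → ok
  c1: data parity 0, sent cp 1 → mismatch
  c2: data parity 0, sent cp 0 → ok
  c3: data parity 0, sent cp 0 → ok
Exactly one row (r0) and one column (c1) fail → the flipped bit is at their intersection.

row 0, column 1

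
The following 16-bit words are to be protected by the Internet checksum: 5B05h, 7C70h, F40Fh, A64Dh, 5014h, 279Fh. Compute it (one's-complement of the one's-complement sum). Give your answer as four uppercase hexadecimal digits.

1679

One's-complement addition (fold any carry out of bit 15 back into bit 0):
  0x5B05 + 0x7C70 = 0x0D775
  0xD775 + 0xF40F = 0x1CB84 → wrap carry → 0xCB85
  0xCB85 + 0xA64D = 0x171D2 → wrap carry → 0x71D3
  0x71D3 + 0x5014 = 0x0C1E7
  0xC1E7 + 0x279F = 0x0E986
One's-complement sum = 0xE986.
Checksum = ~0xE986 & 0xFFFF = 0x1679.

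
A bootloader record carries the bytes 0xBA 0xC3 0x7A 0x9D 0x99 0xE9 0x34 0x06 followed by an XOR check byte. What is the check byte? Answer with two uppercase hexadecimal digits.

XOR the bytes together:
  start with 0xBA
  0xBA ⊕ 0xC3 = 0x79
  0x79 ⊕ 0x7A = 0x03
  0x03 ⊕ 0x9D = 0x9E
  0x9E ⊕ 0x99 = 0x07
  0x07 ⊕ 0xE9 = 0xEE
  0xEE ⊕ 0x34 = 0xDA
  0xDA ⊕ 0x06 = 0xDC

DC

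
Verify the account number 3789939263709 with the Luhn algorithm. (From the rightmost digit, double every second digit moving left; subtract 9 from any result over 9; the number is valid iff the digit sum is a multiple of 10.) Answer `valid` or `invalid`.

invalid

From the right, keep odd positions and double even positions (subtract 9 from any doubled value over 9):
  doubled (positions 2,4,...): 0 6 4 6 9 5 → sum 30
  kept (positions 1,3,...): 9 7 6 9 9 8 3 → sum 51
Total = 81.
81 mod 10 = 1, so the number is invalid.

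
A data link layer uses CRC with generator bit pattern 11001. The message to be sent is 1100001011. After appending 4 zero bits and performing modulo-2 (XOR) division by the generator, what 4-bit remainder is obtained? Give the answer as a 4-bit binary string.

0000

Append 4 zeros: 11000010110000. Divide by 11001 (XOR where the leading bit is 1):
  pos 0: 11000 XOR 11001 = 00001
  pos 4: 10101 XOR 11001 = 01100
  pos 5: 11001 XOR 11001 = 00000
Remainder (last 4 bits) = 0000. This is the CRC / FCS.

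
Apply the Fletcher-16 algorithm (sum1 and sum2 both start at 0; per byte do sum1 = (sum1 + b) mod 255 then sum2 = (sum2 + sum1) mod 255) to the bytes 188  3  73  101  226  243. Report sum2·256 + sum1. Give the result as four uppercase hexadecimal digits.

8A45

Running sums (mod 255):
  after byte 0 (188): sum1=188, sum2=188
  after byte 1 (3): sum1=191, sum2=124
  after byte 2 (73): sum1=9, sum2=133
  after byte 3 (101): sum1=110, sum2=243
  after byte 4 (226): sum1=81, sum2=69
  after byte 5 (243): sum1=69, sum2=138
Checksum = sum2·256 + sum1 = 138·256 + 69 = 35397 = 0x8A45.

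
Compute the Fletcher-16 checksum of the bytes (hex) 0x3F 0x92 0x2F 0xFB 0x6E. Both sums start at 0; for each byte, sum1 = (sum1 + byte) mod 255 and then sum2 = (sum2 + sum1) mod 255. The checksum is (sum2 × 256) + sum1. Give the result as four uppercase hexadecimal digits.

Running sums (mod 255):
  after byte 0 (0x3F): sum1=63, sum2=63
  after byte 1 (0x92): sum1=209, sum2=17
  after byte 2 (0x2F): sum1=1, sum2=18
  after byte 3 (0xFB): sum1=252, sum2=15
  after byte 4 (0x6E): sum1=107, sum2=122
Checksum = sum2·256 + sum1 = 122·256 + 107 = 31339 = 0x7A6B.

7A6B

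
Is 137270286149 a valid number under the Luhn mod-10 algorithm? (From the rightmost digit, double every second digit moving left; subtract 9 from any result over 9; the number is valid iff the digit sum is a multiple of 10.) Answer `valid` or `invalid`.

From the right, keep odd positions and double even positions (subtract 9 from any doubled value over 9):
  doubled (positions 2,4,...): 8 3 4 5 5 2 → sum 27
  kept (positions 1,3,...): 9 1 8 0 2 3 → sum 23
Total = 50.
50 mod 10 = 0, so the number is valid.

valid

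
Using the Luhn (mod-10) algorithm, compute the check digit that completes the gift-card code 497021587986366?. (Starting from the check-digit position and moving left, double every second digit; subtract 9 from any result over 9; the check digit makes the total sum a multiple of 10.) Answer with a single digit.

Partial digits right→left: 6 6 3 6 8 9 7 8 5 1 2 0 7 9 4
Double every second digit counting from the check-digit position (so the 1st, 3rd, 5th, ... of the partial from the right).
  doubled (with −9 where >9): 3 6 7 5 1 4 5 8 → sum 39
  kept as-is: 6 6 9 8 1 0 9 → sum 39
Total = 39 + 39 = 78.
Check digit = (10 − (78 mod 10)) mod 10 = 2.

2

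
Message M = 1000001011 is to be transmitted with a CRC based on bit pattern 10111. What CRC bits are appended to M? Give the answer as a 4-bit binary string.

0011

Append 4 zeros: 10000010110000. Divide by 10111 (XOR where the leading bit is 1):
  pos 0: 10000 XOR 10111 = 00111
  pos 2: 11101 XOR 10111 = 01010
  pos 3: 10100 XOR 10111 = 00011
  pos 6: 11110 XOR 10111 = 01001
  pos 7: 10010 XOR 10111 = 00101
  pos 9: 10100 XOR 10111 = 00011
Remainder (last 4 bits) = 0011. This is the CRC / FCS.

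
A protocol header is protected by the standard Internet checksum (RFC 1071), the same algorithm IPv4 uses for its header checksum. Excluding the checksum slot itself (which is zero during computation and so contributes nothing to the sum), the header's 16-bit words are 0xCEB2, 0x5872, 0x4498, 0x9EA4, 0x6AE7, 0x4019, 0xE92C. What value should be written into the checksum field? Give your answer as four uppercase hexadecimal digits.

One's-complement addition (fold any carry out of bit 15 back into bit 0):
  0xCEB2 + 0x5872 = 0x12724 → wrap carry → 0x2725
  0x2725 + 0x4498 = 0x06BBD
  0x6BBD + 0x9EA4 = 0x10A61 → wrap carry → 0x0A62
  0x0A62 + 0x6AE7 = 0x07549
  0x7549 + 0x4019 = 0x0B562
  0xB562 + 0xE92C = 0x19E8E → wrap carry → 0x9E8F
One's-complement sum = 0x9E8F.
Checksum = ~0x9E8F & 0xFFFF = 0x6170.

6170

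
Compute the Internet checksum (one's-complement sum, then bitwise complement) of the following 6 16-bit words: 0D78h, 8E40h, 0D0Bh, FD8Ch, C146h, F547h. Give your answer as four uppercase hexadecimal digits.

A320

One's-complement addition (fold any carry out of bit 15 back into bit 0):
  0x0D78 + 0x8E40 = 0x09BB8
  0x9BB8 + 0x0D0B = 0x0A8C3
  0xA8C3 + 0xFD8C = 0x1A64F → wrap carry → 0xA650
  0xA650 + 0xC146 = 0x16796 → wrap carry → 0x6797
  0x6797 + 0xF547 = 0x15CDE → wrap carry → 0x5CDF
One's-complement sum = 0x5CDF.
Checksum = ~0x5CDF & 0xFFFF = 0xA320.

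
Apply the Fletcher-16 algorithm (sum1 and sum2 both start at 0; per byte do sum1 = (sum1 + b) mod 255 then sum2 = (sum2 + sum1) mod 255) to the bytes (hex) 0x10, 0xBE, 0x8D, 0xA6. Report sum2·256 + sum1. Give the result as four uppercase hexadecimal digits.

3E03

Running sums (mod 255):
  after byte 0 (0x10): sum1=16, sum2=16
  after byte 1 (0xBE): sum1=206, sum2=222
  after byte 2 (0x8D): sum1=92, sum2=59
  after byte 3 (0xA6): sum1=3, sum2=62
Checksum = sum2·256 + sum1 = 62·256 + 3 = 15875 = 0x3E03.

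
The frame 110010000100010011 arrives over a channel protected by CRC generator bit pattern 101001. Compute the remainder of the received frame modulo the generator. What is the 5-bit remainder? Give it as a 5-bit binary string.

Modulo-2 division of 110010000100010011 by 101001:
  pos 0: 110010 XOR 101001 = 011011
  pos 1: 110110 XOR 101001 = 011111
  pos 2: 111110 XOR 101001 = 010111
  pos 3: 101110 XOR 101001 = 000111
  pos 6: 111100 XOR 101001 = 010101
  pos 7: 101010 XOR 101001 = 000011
  pos 11: 111001 XOR 101001 = 010000
  pos 12: 100001 XOR 101001 = 001000
Remainder = 01000 (nonzero — an error is detected).

01000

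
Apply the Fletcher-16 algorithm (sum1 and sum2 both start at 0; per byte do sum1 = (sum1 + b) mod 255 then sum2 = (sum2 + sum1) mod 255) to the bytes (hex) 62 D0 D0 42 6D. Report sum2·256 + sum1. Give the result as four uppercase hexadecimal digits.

93B3

Running sums (mod 255):
  after byte 0 (62): sum1=98, sum2=98
  after byte 1 (D0): sum1=51, sum2=149
  after byte 2 (D0): sum1=4, sum2=153
  after byte 3 (42): sum1=70, sum2=223
  after byte 4 (6D): sum1=179, sum2=147
Checksum = sum2·256 + sum1 = 147·256 + 179 = 37811 = 0x93B3.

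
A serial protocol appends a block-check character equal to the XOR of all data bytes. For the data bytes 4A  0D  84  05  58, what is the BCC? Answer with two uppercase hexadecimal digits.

XOR the bytes together:
  start with 0x4A
  0x4A ⊕ 0x0D = 0x47
  0x47 ⊕ 0x84 = 0xC3
  0xC3 ⊕ 0x05 = 0xC6
  0xC6 ⊕ 0x58 = 0x9E

9E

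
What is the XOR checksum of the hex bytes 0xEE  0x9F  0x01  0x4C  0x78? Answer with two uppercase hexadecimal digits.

44

XOR the bytes together:
  start with 0xEE
  0xEE ⊕ 0x9F = 0x71
  0x71 ⊕ 0x01 = 0x70
  0x70 ⊕ 0x4C = 0x3C
  0x3C ⊕ 0x78 = 0x44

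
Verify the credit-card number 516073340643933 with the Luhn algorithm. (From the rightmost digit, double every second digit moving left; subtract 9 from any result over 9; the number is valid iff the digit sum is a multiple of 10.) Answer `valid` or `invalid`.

invalid

From the right, keep odd positions and double even positions (subtract 9 from any doubled value over 9):
  doubled (positions 2,4,...): 6 6 3 8 6 0 2 → sum 31
  kept (positions 1,3,...): 3 9 4 0 3 7 6 5 → sum 37
Total = 68.
68 mod 10 = 8, so the number is invalid.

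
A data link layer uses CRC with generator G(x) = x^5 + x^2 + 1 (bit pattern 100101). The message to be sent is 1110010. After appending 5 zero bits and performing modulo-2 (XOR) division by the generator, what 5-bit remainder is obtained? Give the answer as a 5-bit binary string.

00110

Append 5 zeros: 111001000000. Divide by 100101 (XOR where the leading bit is 1):
  pos 0: 111001 XOR 100101 = 011100
  pos 1: 111000 XOR 100101 = 011101
  pos 2: 111010 XOR 100101 = 011111
  pos 3: 111110 XOR 100101 = 011011
  pos 4: 110110 XOR 100101 = 010011
  pos 5: 100110 XOR 100101 = 000011
Remainder (last 5 bits) = 00110. This is the CRC / FCS.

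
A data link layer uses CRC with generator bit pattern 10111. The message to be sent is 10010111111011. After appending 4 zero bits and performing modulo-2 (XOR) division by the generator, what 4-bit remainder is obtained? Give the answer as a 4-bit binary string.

Append 4 zeros: 100101111110110000. Divide by 10111 (XOR where the leading bit is 1):
  pos 0: 10010 XOR 10111 = 00101
  pos 2: 10111 XOR 10111 = 00000
  pos 7: 11110 XOR 10111 = 01001
  pos 8: 10011 XOR 10111 = 00100
  pos 10: 10010 XOR 10111 = 00101
  pos 12: 10100 XOR 10111 = 00011
Remainder (last 4 bits) = 0110. This is the CRC / FCS.

0110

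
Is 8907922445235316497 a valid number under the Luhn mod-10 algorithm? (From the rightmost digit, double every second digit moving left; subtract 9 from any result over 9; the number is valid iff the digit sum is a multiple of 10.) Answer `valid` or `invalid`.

invalid

From the right, keep odd positions and double even positions (subtract 9 from any doubled value over 9):
  doubled (positions 2,4,...): 9 3 6 6 1 8 4 5 9 → sum 51
  kept (positions 1,3,...): 7 4 1 5 2 4 2 9 0 8 → sum 42
Total = 93.
93 mod 10 = 3, so the number is invalid.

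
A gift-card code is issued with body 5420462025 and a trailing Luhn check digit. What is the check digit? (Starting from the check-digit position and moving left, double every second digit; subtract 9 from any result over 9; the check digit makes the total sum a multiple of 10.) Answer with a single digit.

3

Partial digits right→left: 5 2 0 2 6 4 0 2 4 5
Double every second digit counting from the check-digit position (so the 1st, 3rd, 5th, ... of the partial from the right).
  doubled (with −9 where >9): 1 0 3 0 8 → sum 12
  kept as-is: 2 2 4 2 5 → sum 15
Total = 12 + 15 = 27.
Check digit = (10 − (27 mod 10)) mod 10 = 3.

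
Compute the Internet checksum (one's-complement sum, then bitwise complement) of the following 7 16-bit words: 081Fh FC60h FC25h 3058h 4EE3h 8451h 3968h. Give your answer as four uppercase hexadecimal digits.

One's-complement addition (fold any carry out of bit 15 back into bit 0):
  0x081F + 0xFC60 = 0x1047F → wrap carry → 0x0480
  0x0480 + 0xFC25 = 0x100A5 → wrap carry → 0x00A6
  0x00A6 + 0x3058 = 0x030FE
  0x30FE + 0x4EE3 = 0x07FE1
  0x7FE1 + 0x8451 = 0x10432 → wrap carry → 0x0433
  0x0433 + 0x3968 = 0x03D9B
One's-complement sum = 0x3D9B.
Checksum = ~0x3D9B & 0xFFFF = 0xC264.

C264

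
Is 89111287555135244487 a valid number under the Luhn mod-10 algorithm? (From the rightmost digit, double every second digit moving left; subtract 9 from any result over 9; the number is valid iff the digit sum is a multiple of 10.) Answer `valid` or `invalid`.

From the right, keep odd positions and double even positions (subtract 9 from any doubled value over 9):
  doubled (positions 2,4,...): 7 8 4 6 1 1 7 2 2 7 → sum 45
  kept (positions 1,3,...): 7 4 4 5 1 5 7 2 1 9 → sum 45
Total = 90.
90 mod 10 = 0, so the number is valid.

valid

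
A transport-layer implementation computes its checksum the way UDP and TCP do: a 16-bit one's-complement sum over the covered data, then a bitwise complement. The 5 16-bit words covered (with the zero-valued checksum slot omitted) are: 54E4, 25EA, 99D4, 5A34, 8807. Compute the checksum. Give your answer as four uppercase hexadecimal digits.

0921

One's-complement addition (fold any carry out of bit 15 back into bit 0):
  0x54E4 + 0x25EA = 0x07ACE
  0x7ACE + 0x99D4 = 0x114A2 → wrap carry → 0x14A3
  0x14A3 + 0x5A34 = 0x06ED7
  0x6ED7 + 0x8807 = 0x0F6DE
One's-complement sum = 0xF6DE.
Checksum = ~0xF6DE & 0xFFFF = 0x0921.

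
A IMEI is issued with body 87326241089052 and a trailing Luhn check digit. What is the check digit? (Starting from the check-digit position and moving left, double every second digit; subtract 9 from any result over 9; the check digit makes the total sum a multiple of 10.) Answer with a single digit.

9

Partial digits right→left: 2 5 0 9 8 0 1 4 2 6 2 3 7 8
Double every second digit counting from the check-digit position (so the 1st, 3rd, 5th, ... of the partial from the right).
  doubled (with −9 where >9): 4 0 7 2 4 4 5 → sum 26
  kept as-is: 5 9 0 4 6 3 8 → sum 35
Total = 26 + 35 = 61.
Check digit = (10 − (61 mod 10)) mod 10 = 9.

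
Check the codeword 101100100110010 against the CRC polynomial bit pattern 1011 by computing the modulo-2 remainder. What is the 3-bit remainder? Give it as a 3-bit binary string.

Modulo-2 division of 101100100110010 by 1011:
  pos 0: 1011 XOR 1011 = 0000
  pos 6: 1001 XOR 1011 = 0010
  pos 8: 1010 XOR 1011 = 0001
  pos 11: 1010 XOR 1011 = 0001
Remainder = 001 (nonzero — an error is detected).

001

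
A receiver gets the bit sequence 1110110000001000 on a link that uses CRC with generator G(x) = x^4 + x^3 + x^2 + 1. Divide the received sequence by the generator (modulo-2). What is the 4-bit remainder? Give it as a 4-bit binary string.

Modulo-2 division of 1110110000001000 by 11101:
  pos 0: 11101 XOR 11101 = 00000
  pos 5: 10000 XOR 11101 = 01101
  pos 6: 11010 XOR 11101 = 00111
  pos 8: 11101 XOR 11101 = 00000
Remainder = 0000 (zero — the frame passes the CRC check).

0000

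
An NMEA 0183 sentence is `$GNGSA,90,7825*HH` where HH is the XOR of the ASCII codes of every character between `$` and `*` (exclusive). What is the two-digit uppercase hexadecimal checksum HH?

5D

XOR the ASCII codes of the payload characters:
  'G' = 0x47 → acc = 0x47
  'N' = 0x4E → acc = 0x09
  'G' = 0x47 → acc = 0x4E
  'S' = 0x53 → acc = 0x1D
  'A' = 0x41 → acc = 0x5C
  ',' = 0x2C → acc = 0x70
  '9' = 0x39 → acc = 0x49
  '0' = 0x30 → acc = 0x79
  ',' = 0x2C → acc = 0x55
  '7' = 0x37 → acc = 0x62
  '8' = 0x38 → acc = 0x5A
  '2' = 0x32 → acc = 0x68
  '5' = 0x35 → acc = 0x5D
Checksum = 0x5D.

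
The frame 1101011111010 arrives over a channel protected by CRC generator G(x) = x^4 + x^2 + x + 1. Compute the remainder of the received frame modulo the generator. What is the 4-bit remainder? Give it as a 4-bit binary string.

Modulo-2 division of 1101011111010 by 10111:
  pos 0: 11010 XOR 10111 = 01101
  pos 1: 11011 XOR 10111 = 01100
  pos 2: 11001 XOR 10111 = 01110
  pos 3: 11101 XOR 10111 = 01010
  pos 4: 10101 XOR 10111 = 00010
  pos 7: 10101 XOR 10111 = 00010
Remainder = 0100 (nonzero — an error is detected).

0100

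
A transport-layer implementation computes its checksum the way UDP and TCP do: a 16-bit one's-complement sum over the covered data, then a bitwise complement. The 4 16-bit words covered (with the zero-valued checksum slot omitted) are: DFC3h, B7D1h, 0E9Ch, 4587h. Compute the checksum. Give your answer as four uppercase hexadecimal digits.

1447

One's-complement addition (fold any carry out of bit 15 back into bit 0):
  0xDFC3 + 0xB7D1 = 0x19794 → wrap carry → 0x9795
  0x9795 + 0x0E9C = 0x0A631
  0xA631 + 0x4587 = 0x0EBB8
One's-complement sum = 0xEBB8.
Checksum = ~0xEBB8 & 0xFFFF = 0x1447.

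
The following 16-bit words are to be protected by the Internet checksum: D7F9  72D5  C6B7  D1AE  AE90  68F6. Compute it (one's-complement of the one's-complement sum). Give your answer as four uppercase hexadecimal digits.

0543

One's-complement addition (fold any carry out of bit 15 back into bit 0):
  0xD7F9 + 0x72D5 = 0x14ACE → wrap carry → 0x4ACF
  0x4ACF + 0xC6B7 = 0x11186 → wrap carry → 0x1187
  0x1187 + 0xD1AE = 0x0E335
  0xE335 + 0xAE90 = 0x191C5 → wrap carry → 0x91C6
  0x91C6 + 0x68F6 = 0x0FABC
One's-complement sum = 0xFABC.
Checksum = ~0xFABC & 0xFFFF = 0x0543.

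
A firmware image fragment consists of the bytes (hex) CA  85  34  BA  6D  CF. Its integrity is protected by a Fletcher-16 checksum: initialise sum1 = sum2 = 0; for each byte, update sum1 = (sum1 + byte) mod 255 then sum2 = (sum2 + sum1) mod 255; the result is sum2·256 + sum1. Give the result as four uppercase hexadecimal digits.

087C

Running sums (mod 255):
  after byte 0 (CA): sum1=202, sum2=202
  after byte 1 (85): sum1=80, sum2=27
  after byte 2 (34): sum1=132, sum2=159
  after byte 3 (BA): sum1=63, sum2=222
  after byte 4 (6D): sum1=172, sum2=139
  after byte 5 (CF): sum1=124, sum2=8
Checksum = sum2·256 + sum1 = 8·256 + 124 = 2172 = 0x087C.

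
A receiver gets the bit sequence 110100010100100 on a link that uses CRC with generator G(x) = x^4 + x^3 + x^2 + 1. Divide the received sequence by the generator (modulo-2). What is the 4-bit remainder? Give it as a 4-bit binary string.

Modulo-2 division of 110100010100100 by 11101:
  pos 0: 11010 XOR 11101 = 00111
  pos 2: 11100 XOR 11101 = 00001
  pos 6: 11010 XOR 11101 = 00111
  pos 8: 11101 XOR 11101 = 00000
Remainder = 0000 (zero — the frame passes the CRC check).

0000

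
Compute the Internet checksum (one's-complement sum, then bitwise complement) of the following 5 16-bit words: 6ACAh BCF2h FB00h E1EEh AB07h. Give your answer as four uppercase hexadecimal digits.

One's-complement addition (fold any carry out of bit 15 back into bit 0):
  0x6ACA + 0xBCF2 = 0x127BC → wrap carry → 0x27BD
  0x27BD + 0xFB00 = 0x122BD → wrap carry → 0x22BE
  0x22BE + 0xE1EE = 0x104AC → wrap carry → 0x04AD
  0x04AD + 0xAB07 = 0x0AFB4
One's-complement sum = 0xAFB4.
Checksum = ~0xAFB4 & 0xFFFF = 0x504B.

504B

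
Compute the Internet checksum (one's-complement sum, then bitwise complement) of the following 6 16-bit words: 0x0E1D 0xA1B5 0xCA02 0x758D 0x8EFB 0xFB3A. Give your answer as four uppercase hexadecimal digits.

8666

One's-complement addition (fold any carry out of bit 15 back into bit 0):
  0x0E1D + 0xA1B5 = 0x0AFD2
  0xAFD2 + 0xCA02 = 0x179D4 → wrap carry → 0x79D5
  0x79D5 + 0x758D = 0x0EF62
  0xEF62 + 0x8EFB = 0x17E5D → wrap carry → 0x7E5E
  0x7E5E + 0xFB3A = 0x17998 → wrap carry → 0x7999
One's-complement sum = 0x7999.
Checksum = ~0x7999 & 0xFFFF = 0x8666.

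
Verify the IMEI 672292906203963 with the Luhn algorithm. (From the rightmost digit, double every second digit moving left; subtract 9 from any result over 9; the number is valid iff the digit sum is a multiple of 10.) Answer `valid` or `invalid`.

valid

From the right, keep odd positions and double even positions (subtract 9 from any doubled value over 9):
  doubled (positions 2,4,...): 3 6 4 0 4 4 5 → sum 26
  kept (positions 1,3,...): 3 9 0 6 9 9 2 6 → sum 44
Total = 70.
70 mod 10 = 0, so the number is valid.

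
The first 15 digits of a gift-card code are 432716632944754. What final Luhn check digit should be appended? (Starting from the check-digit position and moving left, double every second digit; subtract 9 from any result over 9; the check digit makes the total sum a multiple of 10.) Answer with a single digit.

1

Partial digits right→left: 4 5 7 4 4 9 2 3 6 6 1 7 2 3 4
Double every second digit counting from the check-digit position (so the 1st, 3rd, 5th, ... of the partial from the right).
  doubled (with −9 where >9): 8 5 8 4 3 2 4 8 → sum 42
  kept as-is: 5 4 9 3 6 7 3 → sum 37
Total = 42 + 37 = 79.
Check digit = (10 − (79 mod 10)) mod 10 = 1.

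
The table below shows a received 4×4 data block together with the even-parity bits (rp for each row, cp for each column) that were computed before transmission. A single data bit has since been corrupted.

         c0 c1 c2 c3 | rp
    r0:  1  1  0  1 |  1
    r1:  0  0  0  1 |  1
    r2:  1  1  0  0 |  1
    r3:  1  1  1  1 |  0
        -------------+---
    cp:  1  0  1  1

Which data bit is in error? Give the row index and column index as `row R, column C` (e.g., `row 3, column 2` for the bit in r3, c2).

row 2, column 1

Recompute each row's even parity and compare to rp:
  r0: data parity 1, sent rp 1 → ok
  r1: data parity 1, sent rp 1 → ok
  r2: data parity 0, sent rp 1 → mismatch
  r3: data parity 0, sent rp 0 → ok
Recompute each column's even parity and compare to cp:
  c0: data parity 1, sent cp 1 → ok
  c1: data parity 1, sent cp 0 → mismatch
  c2: data parity 1, sent cp 1 → ok
  c3: data parity 1, sent cp 1 → ok
Exactly one row (r2) and one column (c1) fail → the flipped bit is at their intersection.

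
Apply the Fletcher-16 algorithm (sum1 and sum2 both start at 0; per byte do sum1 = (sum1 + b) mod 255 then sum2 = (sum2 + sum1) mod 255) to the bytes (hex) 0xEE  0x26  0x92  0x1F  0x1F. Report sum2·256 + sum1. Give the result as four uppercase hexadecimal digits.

58E5

Running sums (mod 255):
  after byte 0 (0xEE): sum1=238, sum2=238
  after byte 1 (0x26): sum1=21, sum2=4
  after byte 2 (0x92): sum1=167, sum2=171
  after byte 3 (0x1F): sum1=198, sum2=114
  after byte 4 (0x1F): sum1=229, sum2=88
Checksum = sum2·256 + sum1 = 88·256 + 229 = 22757 = 0x58E5.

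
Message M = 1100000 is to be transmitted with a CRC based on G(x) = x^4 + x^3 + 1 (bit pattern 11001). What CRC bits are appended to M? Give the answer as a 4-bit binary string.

1111

Append 4 zeros: 11000000000. Divide by 11001 (XOR where the leading bit is 1):
  pos 0: 11000 XOR 11001 = 00001
  pos 4: 10000 XOR 11001 = 01001
  pos 5: 10010 XOR 11001 = 01011
  pos 6: 10110 XOR 11001 = 01111
Remainder (last 4 bits) = 1111. This is the CRC / FCS.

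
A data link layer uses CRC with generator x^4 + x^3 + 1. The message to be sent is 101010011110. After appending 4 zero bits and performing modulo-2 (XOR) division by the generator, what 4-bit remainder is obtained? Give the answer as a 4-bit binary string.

Append 4 zeros: 1010100111100000. Divide by 11001 (XOR where the leading bit is 1):
  pos 0: 10101 XOR 11001 = 01100
  pos 1: 11000 XOR 11001 = 00001
  pos 5: 10111 XOR 11001 = 01110
  pos 6: 11101 XOR 11001 = 00100
  pos 8: 10000 XOR 11001 = 01001
  pos 9: 10010 XOR 11001 = 01011
  pos 10: 10110 XOR 11001 = 01111
  pos 11: 11110 XOR 11001 = 00111
Remainder (last 4 bits) = 0111. This is the CRC / FCS.

0111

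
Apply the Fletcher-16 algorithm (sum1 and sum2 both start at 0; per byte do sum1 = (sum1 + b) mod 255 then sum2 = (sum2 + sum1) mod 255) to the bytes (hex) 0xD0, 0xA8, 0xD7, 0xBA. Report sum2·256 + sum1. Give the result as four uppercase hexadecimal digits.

Running sums (mod 255):
  after byte 0 (0xD0): sum1=208, sum2=208
  after byte 1 (0xA8): sum1=121, sum2=74
  after byte 2 (0xD7): sum1=81, sum2=155
  after byte 3 (0xBA): sum1=12, sum2=167
Checksum = sum2·256 + sum1 = 167·256 + 12 = 42764 = 0xA70C.

A70C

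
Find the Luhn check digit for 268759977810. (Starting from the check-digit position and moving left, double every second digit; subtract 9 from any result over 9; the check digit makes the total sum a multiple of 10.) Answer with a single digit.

Partial digits right→left: 0 1 8 7 7 9 9 5 7 8 6 2
Double every second digit counting from the check-digit position (so the 1st, 3rd, 5th, ... of the partial from the right).
  doubled (with −9 where >9): 0 7 5 9 5 3 → sum 29
  kept as-is: 1 7 9 5 8 2 → sum 32
Total = 29 + 32 = 61.
Check digit = (10 − (61 mod 10)) mod 10 = 9.

9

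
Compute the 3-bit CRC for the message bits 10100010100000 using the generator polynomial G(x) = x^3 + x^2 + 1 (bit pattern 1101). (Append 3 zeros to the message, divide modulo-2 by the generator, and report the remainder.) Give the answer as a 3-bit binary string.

Append 3 zeros: 10100010100000000. Divide by 1101 (XOR where the leading bit is 1):
  pos 0: 1010 XOR 1101 = 0111
  pos 1: 1110 XOR 1101 = 0011
  pos 3: 1101 XOR 1101 = 0000
  pos 8: 1000 XOR 1101 = 0101
  pos 9: 1010 XOR 1101 = 0111
  pos 10: 1110 XOR 1101 = 0011
  pos 12: 1100 XOR 1101 = 0001
Remainder (last 3 bits) = 010. This is the CRC / FCS.

010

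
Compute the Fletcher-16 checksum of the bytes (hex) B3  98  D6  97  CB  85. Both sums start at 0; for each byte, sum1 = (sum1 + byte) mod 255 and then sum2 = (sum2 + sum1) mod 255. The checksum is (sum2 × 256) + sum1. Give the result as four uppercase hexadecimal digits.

700C

Running sums (mod 255):
  after byte 0 (B3): sum1=179, sum2=179
  after byte 1 (98): sum1=76, sum2=0
  after byte 2 (D6): sum1=35, sum2=35
  after byte 3 (97): sum1=186, sum2=221
  after byte 4 (CB): sum1=134, sum2=100
  after byte 5 (85): sum1=12, sum2=112
Checksum = sum2·256 + sum1 = 112·256 + 12 = 28684 = 0x700C.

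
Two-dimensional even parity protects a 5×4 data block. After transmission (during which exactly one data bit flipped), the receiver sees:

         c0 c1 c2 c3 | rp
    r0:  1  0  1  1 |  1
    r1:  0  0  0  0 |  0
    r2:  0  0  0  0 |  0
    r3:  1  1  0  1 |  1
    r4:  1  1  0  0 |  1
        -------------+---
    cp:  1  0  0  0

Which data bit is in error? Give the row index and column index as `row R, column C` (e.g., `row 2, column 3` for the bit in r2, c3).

Recompute each row's even parity and compare to rp:
  r0: data parity 1, sent rp 1 → ok
  r1: data parity 0, sent rp 0 → ok
  r2: data parity 0, sent rp 0 → ok
  r3: data parity 1, sent rp 1 → ok
  r4: data parity 0, sent rp 1 → mismatch
Recompute each column's even parity and compare to cp:
  c0: data parity 1, sent cp 1 → ok
  c1: data parity 0, sent cp 0 → ok
  c2: data parity 1, sent cp 0 → mismatch
  c3: data parity 0, sent cp 0 → ok
Exactly one row (r4) and one column (c2) fail → the flipped bit is at their intersection.

row 4, column 2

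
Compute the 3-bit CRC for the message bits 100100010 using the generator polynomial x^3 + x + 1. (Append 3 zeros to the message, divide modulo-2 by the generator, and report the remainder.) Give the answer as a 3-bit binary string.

Append 3 zeros: 100100010000. Divide by 1011 (XOR where the leading bit is 1):
  pos 0: 1001 XOR 1011 = 0010
  pos 2: 1000 XOR 1011 = 0011
  pos 4: 1101 XOR 1011 = 0110
  pos 5: 1100 XOR 1011 = 0111
  pos 6: 1110 XOR 1011 = 0101
  pos 7: 1010 XOR 1011 = 0001
Remainder (last 3 bits) = 010. This is the CRC / FCS.

010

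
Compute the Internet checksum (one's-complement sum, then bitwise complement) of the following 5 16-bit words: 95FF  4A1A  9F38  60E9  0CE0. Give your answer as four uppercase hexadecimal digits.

12E4

One's-complement addition (fold any carry out of bit 15 back into bit 0):
  0x95FF + 0x4A1A = 0x0E019
  0xE019 + 0x9F38 = 0x17F51 → wrap carry → 0x7F52
  0x7F52 + 0x60E9 = 0x0E03B
  0xE03B + 0x0CE0 = 0x0ED1B
One's-complement sum = 0xED1B.
Checksum = ~0xED1B & 0xFFFF = 0x12E4.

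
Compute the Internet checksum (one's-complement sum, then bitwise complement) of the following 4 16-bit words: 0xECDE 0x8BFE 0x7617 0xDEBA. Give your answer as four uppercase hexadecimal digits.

3250

One's-complement addition (fold any carry out of bit 15 back into bit 0):
  0xECDE + 0x8BFE = 0x178DC → wrap carry → 0x78DD
  0x78DD + 0x7617 = 0x0EEF4
  0xEEF4 + 0xDEBA = 0x1CDAE → wrap carry → 0xCDAF
One's-complement sum = 0xCDAF.
Checksum = ~0xCDAF & 0xFFFF = 0x3250.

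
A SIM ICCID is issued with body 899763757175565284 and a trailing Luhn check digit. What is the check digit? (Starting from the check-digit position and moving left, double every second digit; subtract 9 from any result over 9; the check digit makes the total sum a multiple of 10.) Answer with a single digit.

9

Partial digits right→left: 4 8 2 5 6 5 5 7 1 7 5 7 3 6 7 9 9 8
Double every second digit counting from the check-digit position (so the 1st, 3rd, 5th, ... of the partial from the right).
  doubled (with −9 where >9): 8 4 3 1 2 1 6 5 9 → sum 39
  kept as-is: 8 5 5 7 7 7 6 9 8 → sum 62
Total = 39 + 62 = 101.
Check digit = (10 − (101 mod 10)) mod 10 = 9.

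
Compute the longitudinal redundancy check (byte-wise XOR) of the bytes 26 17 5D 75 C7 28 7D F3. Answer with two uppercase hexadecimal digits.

78

XOR the bytes together:
  start with 0x26
  0x26 ⊕ 0x17 = 0x31
  0x31 ⊕ 0x5D = 0x6C
  0x6C ⊕ 0x75 = 0x19
  0x19 ⊕ 0xC7 = 0xDE
  0xDE ⊕ 0x28 = 0xF6
  0xF6 ⊕ 0x7D = 0x8B
  0x8B ⊕ 0xF3 = 0x78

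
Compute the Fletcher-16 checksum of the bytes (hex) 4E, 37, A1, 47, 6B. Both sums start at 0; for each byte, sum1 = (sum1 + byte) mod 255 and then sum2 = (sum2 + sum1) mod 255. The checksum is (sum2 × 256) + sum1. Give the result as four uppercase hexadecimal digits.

Running sums (mod 255):
  after byte 0 (4E): sum1=78, sum2=78
  after byte 1 (37): sum1=133, sum2=211
  after byte 2 (A1): sum1=39, sum2=250
  after byte 3 (47): sum1=110, sum2=105
  after byte 4 (6B): sum1=217, sum2=67
Checksum = sum2·256 + sum1 = 67·256 + 217 = 17369 = 0x43D9.

43D9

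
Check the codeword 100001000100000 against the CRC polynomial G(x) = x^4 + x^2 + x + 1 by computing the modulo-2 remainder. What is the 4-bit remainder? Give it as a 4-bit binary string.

Modulo-2 division of 100001000100000 by 10111:
  pos 0: 10000 XOR 10111 = 00111
  pos 2: 11110 XOR 10111 = 01001
  pos 3: 10010 XOR 10111 = 00101
  pos 5: 10101 XOR 10111 = 00010
  pos 8: 10000 XOR 10111 = 00111
  pos 10: 11100 XOR 10111 = 01011
Remainder = 1011 (nonzero — an error is detected).

1011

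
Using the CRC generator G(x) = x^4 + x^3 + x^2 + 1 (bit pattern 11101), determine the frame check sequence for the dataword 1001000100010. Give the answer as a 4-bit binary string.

Append 4 zeros: 10010001000100000. Divide by 11101 (XOR where the leading bit is 1):
  pos 0: 10010 XOR 11101 = 01111
  pos 1: 11110 XOR 11101 = 00011
  pos 4: 11010 XOR 11101 = 00111
  pos 6: 11100 XOR 11101 = 00001
  pos 10: 11000 XOR 11101 = 00101
  pos 12: 10100 XOR 11101 = 01001
Remainder (last 4 bits) = 1001. This is the CRC / FCS.

1001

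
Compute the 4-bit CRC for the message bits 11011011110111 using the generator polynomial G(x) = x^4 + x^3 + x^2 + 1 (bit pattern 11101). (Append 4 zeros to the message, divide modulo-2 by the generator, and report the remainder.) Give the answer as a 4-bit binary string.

Append 4 zeros: 110110111101110000. Divide by 11101 (XOR where the leading bit is 1):
  pos 0: 11011 XOR 11101 = 00110
  pos 2: 11001 XOR 11101 = 00100
  pos 4: 10011 XOR 11101 = 01110
  pos 5: 11101 XOR 11101 = 00000
  pos 11: 11100 XOR 11101 = 00001
Remainder (last 4 bits) = 0100. This is the CRC / FCS.

0100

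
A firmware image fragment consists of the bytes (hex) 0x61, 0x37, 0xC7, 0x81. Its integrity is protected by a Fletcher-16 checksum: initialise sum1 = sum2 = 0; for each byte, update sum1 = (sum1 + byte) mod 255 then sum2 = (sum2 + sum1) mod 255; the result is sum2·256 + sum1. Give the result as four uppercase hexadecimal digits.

Running sums (mod 255):
  after byte 0 (0x61): sum1=97, sum2=97
  after byte 1 (0x37): sum1=152, sum2=249
  after byte 2 (0xC7): sum1=96, sum2=90
  after byte 3 (0x81): sum1=225, sum2=60
Checksum = sum2·256 + sum1 = 60·256 + 225 = 15585 = 0x3CE1.

3CE1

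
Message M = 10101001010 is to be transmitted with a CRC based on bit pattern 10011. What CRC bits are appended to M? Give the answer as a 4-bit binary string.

1100

Append 4 zeros: 101010010100000. Divide by 10011 (XOR where the leading bit is 1):
  pos 0: 10101 XOR 10011 = 00110
  pos 2: 11000 XOR 10011 = 01011
  pos 3: 10111 XOR 10011 = 00100
  pos 5: 10001 XOR 10011 = 00010
  pos 8: 10000 XOR 10011 = 00011
Remainder (last 4 bits) = 1100. This is the CRC / FCS.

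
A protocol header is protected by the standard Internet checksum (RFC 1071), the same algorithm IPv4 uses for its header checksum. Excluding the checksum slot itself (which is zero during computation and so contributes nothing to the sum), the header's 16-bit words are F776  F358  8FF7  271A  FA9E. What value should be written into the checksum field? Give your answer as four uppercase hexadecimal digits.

One's-complement addition (fold any carry out of bit 15 back into bit 0):
  0xF776 + 0xF358 = 0x1EACE → wrap carry → 0xEACF
  0xEACF + 0x8FF7 = 0x17AC6 → wrap carry → 0x7AC7
  0x7AC7 + 0x271A = 0x0A1E1
  0xA1E1 + 0xFA9E = 0x19C7F → wrap carry → 0x9C80
One's-complement sum = 0x9C80.
Checksum = ~0x9C80 & 0xFFFF = 0x637F.

637F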